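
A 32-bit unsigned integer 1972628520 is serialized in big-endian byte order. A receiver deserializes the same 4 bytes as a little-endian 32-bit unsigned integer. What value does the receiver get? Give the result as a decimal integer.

686592885

1972628520 in 32-bit hexadecimal is 0x7593EC28.
Stored big-endian, the bytes at ascending addresses are 75 93 EC 28.
Read back as little-endian, the first byte is least significant, giving 0x28EC9375.
0x28EC9375 = 686592885.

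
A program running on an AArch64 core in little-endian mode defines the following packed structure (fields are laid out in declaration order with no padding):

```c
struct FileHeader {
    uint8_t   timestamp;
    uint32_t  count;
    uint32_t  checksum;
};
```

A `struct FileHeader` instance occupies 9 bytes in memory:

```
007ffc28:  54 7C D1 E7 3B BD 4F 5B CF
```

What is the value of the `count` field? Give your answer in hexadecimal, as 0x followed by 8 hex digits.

0x3BE7D17C

`count` follows `timestamp` (1 byte), so it starts at byte offset 1 and occupies 4 bytes.
Bytes at offsets 1..4: 7C D1 E7 3B.
In little-endian order the low byte comes first in memory.
Reassemble most-significant byte first: 3B E7 D1 7C → 0x3BE7D17C.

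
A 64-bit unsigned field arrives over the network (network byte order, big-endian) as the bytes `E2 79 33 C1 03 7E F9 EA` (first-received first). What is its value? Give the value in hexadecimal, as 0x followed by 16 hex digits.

0xE27933C1037EF9EA

Big-endian: lowest address holds the most-significant byte.
The bytes are already most-significant first: 0xE27933C1037EF9EA.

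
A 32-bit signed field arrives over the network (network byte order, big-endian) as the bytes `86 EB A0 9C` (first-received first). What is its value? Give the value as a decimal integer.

Big-endian stores the most-significant byte at the lowest address.
The bytes are already most-significant first: 0x86EBA09C.
Top bit is set, so as a signed 32-bit value this is 0x86EBA09C − 2^32 = -2031378276.

-2031378276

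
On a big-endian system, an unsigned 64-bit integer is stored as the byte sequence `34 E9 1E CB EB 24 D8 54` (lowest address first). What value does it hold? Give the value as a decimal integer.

3812612420718090324

Big-endian stores the most-significant byte at the lowest address.
The bytes are already most-significant first: 0x34E91ECBEB24D854.
0x34E91ECBEB24D854 = 3812612420718090324.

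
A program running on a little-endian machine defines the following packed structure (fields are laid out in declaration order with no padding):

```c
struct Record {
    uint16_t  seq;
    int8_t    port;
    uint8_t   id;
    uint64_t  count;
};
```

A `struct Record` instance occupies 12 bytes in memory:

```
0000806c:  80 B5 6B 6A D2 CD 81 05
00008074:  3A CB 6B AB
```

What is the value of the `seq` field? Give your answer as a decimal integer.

`seq` is the first field, at byte offset 0, occupying 2 bytes.
Bytes at offsets 0..1: 80 B5.
Little-endian stores the least-significant byte at the lowest address.
Reassemble most-significant byte first: B5 80 → 0xB580.
0xB580 = 46464.

46464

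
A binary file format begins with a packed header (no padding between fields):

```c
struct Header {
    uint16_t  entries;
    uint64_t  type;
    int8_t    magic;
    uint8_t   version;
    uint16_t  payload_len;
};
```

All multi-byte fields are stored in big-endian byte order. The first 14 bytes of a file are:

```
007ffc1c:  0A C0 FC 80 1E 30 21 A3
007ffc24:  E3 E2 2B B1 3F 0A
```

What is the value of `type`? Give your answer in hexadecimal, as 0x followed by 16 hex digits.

`type` follows `entries` (2 bytes), so it starts at byte offset 2 and occupies 8 bytes.
Bytes at offsets 2..9: FC 80 1E 30 21 A3 E3 E2.
Big-endian: lowest address holds the most-significant byte.
The bytes are already most-significant first: 0xFC801E3021A3E3E2.

0xFC801E3021A3E3E2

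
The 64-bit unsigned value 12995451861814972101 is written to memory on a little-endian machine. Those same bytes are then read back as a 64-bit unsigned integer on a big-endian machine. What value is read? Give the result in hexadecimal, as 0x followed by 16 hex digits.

12995451861814972101 in 64-bit hexadecimal is 0xB4591E9D8F2B8EC5.
Stored little-endian, the bytes at ascending addresses are C5 8E 2B 8F 9D 1E 59 B4.
Read back as big-endian, the last byte is least significant, giving 0xC58E2B8F9D1E59B4.

0xC58E2B8F9D1E59B4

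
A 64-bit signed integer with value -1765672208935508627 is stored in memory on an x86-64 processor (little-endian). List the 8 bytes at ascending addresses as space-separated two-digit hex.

Two's complement of -1765672208935508627 in 64 bits: 1765672208935508627 = 0x1880ED84E3615A93; invert → 0xE77F127B1C9EA56C; add 1 → 0xE77F127B1C9EA56D.
Split into bytes (most-significant first): E7 7F 12 7B 1C 9E A5 6D.
In little-endian order the low byte comes first in memory.
So at ascending addresses the bytes are 6D A5 9E 1C 7B 12 7F E7.

6D A5 9E 1C 7B 12 7F E7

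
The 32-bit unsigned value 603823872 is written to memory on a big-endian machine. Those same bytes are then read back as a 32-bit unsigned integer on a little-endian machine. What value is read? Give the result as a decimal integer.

603823872 in 32-bit hexadecimal is 0x23FD9F00.
Stored big-endian, the bytes at ascending addresses are 23 FD 9F 00.
Read back as little-endian, the first byte is least significant, giving 0x009FFD23.
0x009FFD23 = 10485027.

10485027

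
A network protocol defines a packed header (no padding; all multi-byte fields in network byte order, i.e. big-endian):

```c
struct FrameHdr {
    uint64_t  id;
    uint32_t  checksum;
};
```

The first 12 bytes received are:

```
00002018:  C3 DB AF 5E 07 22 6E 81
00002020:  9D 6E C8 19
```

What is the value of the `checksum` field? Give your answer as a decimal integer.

`checksum` follows `id` (8 bytes), so it starts at byte offset 8 and occupies 4 bytes.
Bytes at offsets 8..11: 9D 6E C8 19.
Big-endian: lowest address holds the most-significant byte.
The bytes are already most-significant first: 0x9D6EC819.
0x9D6EC819 = 2641283097.

2641283097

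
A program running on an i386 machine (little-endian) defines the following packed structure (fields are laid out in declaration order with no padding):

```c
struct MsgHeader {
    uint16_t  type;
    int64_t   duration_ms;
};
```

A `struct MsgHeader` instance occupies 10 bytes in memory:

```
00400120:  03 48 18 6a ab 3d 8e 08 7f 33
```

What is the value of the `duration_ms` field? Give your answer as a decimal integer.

`duration_ms` follows `type` (2 bytes), so it starts at byte offset 2 and occupies 8 bytes.
Bytes at offsets 2..9: 18 6A AB 3D 8E 08 7F 33.
In little-endian order the low byte comes first in memory.
Reassemble most-significant byte first: 33 7F 08 8E 3D AB 6A 18 → 0x337F088E3DAB6A18.
0x337F088E3DAB6A18 = 3710694024989600280.

3710694024989600280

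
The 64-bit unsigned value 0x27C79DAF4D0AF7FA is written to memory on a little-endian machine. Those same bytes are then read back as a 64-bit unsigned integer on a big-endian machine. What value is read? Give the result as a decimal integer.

Stored little-endian, the bytes at ascending addresses are FA F7 0A 4D AF 9D C7 27.
Read back as big-endian, the last byte is least significant, giving 0xFAF70A4DAF9DC727.
0xFAF70A4DAF9DC727 = 18083934157504628519.

18083934157504628519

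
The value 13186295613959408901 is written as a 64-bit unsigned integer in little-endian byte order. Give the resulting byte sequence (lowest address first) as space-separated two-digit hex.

13186295613959408901 in hexadecimal, padded to 64 bits, is 0xB6FF21FF35578D05.
Split into bytes (most-significant first): B6 FF 21 FF 35 57 8D 05.
Little-endian stores the least-significant byte at the lowest address.
So at ascending addresses the bytes are 05 8D 57 35 FF 21 FF B6.

05 8D 57 35 FF 21 FF B6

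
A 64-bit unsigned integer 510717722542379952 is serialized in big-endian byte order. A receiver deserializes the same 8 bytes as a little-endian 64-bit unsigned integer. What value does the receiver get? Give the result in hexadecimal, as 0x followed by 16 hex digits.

510717722542379952 in 64-bit hexadecimal is 0x07166F1010A293B0.
Stored big-endian, the bytes at ascending addresses are 07 16 6F 10 10 A2 93 B0.
Read back as little-endian, the first byte is least significant, giving 0xB093A210106F1607.

0xB093A210106F1607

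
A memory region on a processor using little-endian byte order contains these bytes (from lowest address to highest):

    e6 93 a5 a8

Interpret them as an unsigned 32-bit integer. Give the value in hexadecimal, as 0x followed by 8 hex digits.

0xA8A593E6

Little-endian: lowest address holds the least-significant byte.
Reassemble most-significant byte first: A8 A5 93 E6 → 0xA8A593E6.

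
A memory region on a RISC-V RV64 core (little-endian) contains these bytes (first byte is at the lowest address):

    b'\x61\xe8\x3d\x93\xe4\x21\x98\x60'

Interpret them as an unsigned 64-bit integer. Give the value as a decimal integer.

6960350489707669601

Little-endian stores the least-significant byte at the lowest address.
Reassemble most-significant byte first: 60 98 21 E4 93 3D E8 61 → 0x609821E4933DE861.
0x609821E4933DE861 = 6960350489707669601.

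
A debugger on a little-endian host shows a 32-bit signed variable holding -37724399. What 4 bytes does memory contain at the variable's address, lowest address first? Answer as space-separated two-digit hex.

11 5F C0 FD

Two's complement of -37724399 in 32 bits: 37724399 = 0x023FA0EF; invert → 0xFDC05F10; add 1 → 0xFDC05F11.
Split into bytes (most-significant first): FD C0 5F 11.
In little-endian order the low byte comes first in memory.
So at ascending addresses the bytes are 11 5F C0 FD.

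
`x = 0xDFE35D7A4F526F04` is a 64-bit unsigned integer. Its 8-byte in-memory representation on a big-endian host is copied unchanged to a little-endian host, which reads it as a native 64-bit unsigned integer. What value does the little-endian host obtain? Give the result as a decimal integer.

Stored big-endian, the bytes at ascending addresses are DF E3 5D 7A 4F 52 6F 04.
Read back as little-endian, the first byte is least significant, giving 0x046F524F7A5DE3DF.
0x046F524F7A5DE3DF = 319564599875462111.

319564599875462111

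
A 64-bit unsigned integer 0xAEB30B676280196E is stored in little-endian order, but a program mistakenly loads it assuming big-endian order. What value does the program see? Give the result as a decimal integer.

7933513378713809838

Stored little-endian, the bytes at ascending addresses are 6E 19 80 62 67 0B B3 AE.
Read back as big-endian, the last byte is least significant, giving 0x6E198062670BB3AE.
0x6E198062670BB3AE = 7933513378713809838.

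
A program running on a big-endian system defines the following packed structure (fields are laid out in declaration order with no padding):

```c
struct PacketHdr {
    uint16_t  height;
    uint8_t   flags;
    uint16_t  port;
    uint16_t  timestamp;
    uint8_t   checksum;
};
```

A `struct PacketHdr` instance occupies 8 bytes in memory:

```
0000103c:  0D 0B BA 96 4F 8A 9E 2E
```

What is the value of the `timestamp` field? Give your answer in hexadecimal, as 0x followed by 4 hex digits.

0x8A9E

`timestamp` follows `height` (2 B), `flags` (1 B), `port` (2 B), so it starts at offset 2 + 1 + 2 = 5 and occupies 2 bytes.
Bytes at offsets 5..6: 8A 9E.
Big-endian stores the most-significant byte at the lowest address.
The bytes are already most-significant first: 0x8A9E.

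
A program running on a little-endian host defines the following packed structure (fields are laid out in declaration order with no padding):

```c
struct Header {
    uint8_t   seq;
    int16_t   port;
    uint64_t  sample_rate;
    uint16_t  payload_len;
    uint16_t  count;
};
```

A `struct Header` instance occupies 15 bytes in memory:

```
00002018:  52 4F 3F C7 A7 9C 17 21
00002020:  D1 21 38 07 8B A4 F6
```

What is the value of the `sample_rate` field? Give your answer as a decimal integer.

4044743880415684551

`sample_rate` follows `seq` (1 B), `port` (2 B), so it starts at offset 1 + 2 = 3 and occupies 8 bytes.
Bytes at offsets 3..10: C7 A7 9C 17 21 D1 21 38.
Little-endian stores the least-significant byte at the lowest address.
Reassemble most-significant byte first: 38 21 D1 21 17 9C A7 C7 → 0x3821D121179CA7C7.
0x3821D121179CA7C7 = 4044743880415684551.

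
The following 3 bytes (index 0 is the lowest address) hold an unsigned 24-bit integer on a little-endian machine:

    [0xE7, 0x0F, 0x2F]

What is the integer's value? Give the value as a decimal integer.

3084263

Little-endian stores the least-significant byte at the lowest address.
Reassemble most-significant byte first: 2F 0F E7 → 0x2F0FE7.
0x2F0FE7 = 3084263.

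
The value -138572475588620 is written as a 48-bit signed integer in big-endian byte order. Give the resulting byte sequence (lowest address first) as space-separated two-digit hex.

Two's complement of -138572475588620 in 48 bits: 138572475588620 = 0x7E07EB2EE00C; invert → 0x81F814D11FF3; add 1 → 0x81F814D11FF4.
Split into bytes (most-significant first): 81 F8 14 D1 1F F4.
Big-endian stores the most-significant byte at the lowest address.
So the memory order matches the most-significant-first order: 81 F8 14 D1 1F F4.

81 F8 14 D1 1F F4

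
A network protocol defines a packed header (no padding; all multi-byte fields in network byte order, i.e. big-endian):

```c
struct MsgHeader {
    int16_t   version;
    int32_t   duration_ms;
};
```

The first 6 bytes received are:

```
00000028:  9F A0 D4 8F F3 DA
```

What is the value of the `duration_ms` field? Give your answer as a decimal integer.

`duration_ms` follows `version` (2 bytes), so it starts at byte offset 2 and occupies 4 bytes.
Bytes at offsets 2..5: D4 8F F3 DA.
In big-endian order the high byte comes first in memory.
The bytes are already most-significant first: 0xD48FF3DA.
Top bit is set, so as a signed 32-bit value this is 0xD48FF3DA − 2^32 = -728763430.

-728763430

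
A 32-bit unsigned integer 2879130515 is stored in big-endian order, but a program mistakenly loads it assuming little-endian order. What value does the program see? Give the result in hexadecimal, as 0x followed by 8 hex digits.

0x930B9CAB

2879130515 in 32-bit hexadecimal is 0xAB9C0B93.
Stored big-endian, the bytes at ascending addresses are AB 9C 0B 93.
Read back as little-endian, the first byte is least significant, giving 0x930B9CAB.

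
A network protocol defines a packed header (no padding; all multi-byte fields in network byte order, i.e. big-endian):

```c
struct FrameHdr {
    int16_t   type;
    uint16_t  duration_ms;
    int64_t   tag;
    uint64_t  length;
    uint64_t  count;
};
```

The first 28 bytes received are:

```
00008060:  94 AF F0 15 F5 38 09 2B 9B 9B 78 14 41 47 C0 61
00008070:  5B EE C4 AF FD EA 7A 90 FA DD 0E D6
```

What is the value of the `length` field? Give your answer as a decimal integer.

`length` follows `type` (2 B), `duration_ms` (2 B), `tag` (8 B), so it starts at offset 2 + 2 + 8 = 12 and occupies 8 bytes.
Bytes at offsets 12..19: 41 47 C0 61 5B EE C4 AF.
Big-endian stores the most-significant byte at the lowest address.
The bytes are already most-significant first: 0x4147C0615BEEC4AF.
0x4147C0615BEEC4AF = 4703939860198507695.

4703939860198507695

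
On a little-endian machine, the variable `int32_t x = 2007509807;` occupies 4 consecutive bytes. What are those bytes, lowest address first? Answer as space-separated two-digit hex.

2007509807 in hexadecimal, padded to 32 bits, is 0x77A82B2F.
Split into bytes (most-significant first): 77 A8 2B 2F.
Little-endian: lowest address holds the least-significant byte.
So at ascending addresses the bytes are 2F 2B A8 77.

2F 2B A8 77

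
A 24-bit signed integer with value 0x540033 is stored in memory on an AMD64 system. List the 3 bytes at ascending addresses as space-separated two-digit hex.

33 00 54

Split into bytes (most-significant first): 54 00 33.
Little-endian stores the least-significant byte at the lowest address.
So at ascending addresses the bytes are 33 00 54.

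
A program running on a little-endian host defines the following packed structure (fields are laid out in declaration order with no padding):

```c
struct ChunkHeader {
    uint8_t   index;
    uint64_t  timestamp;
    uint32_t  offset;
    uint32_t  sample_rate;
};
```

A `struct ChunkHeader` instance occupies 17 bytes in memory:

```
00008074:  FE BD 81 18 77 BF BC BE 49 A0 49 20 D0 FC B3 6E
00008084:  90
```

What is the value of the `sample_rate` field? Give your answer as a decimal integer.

2423174140

`sample_rate` follows `index` (1 B), `timestamp` (8 B), `offset` (4 B), so it starts at offset 1 + 8 + 4 = 13 and occupies 4 bytes.
Bytes at offsets 13..16: FC B3 6E 90.
In little-endian order the low byte comes first in memory.
Reassemble most-significant byte first: 90 6E B3 FC → 0x906EB3FC.
0x906EB3FC = 2423174140.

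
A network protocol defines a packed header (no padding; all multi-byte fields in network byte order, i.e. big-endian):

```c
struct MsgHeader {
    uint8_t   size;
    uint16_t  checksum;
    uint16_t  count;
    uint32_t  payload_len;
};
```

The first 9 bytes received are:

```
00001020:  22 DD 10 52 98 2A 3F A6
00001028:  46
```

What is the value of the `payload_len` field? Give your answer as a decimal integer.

708814406

`payload_len` follows `size` (1 B), `checksum` (2 B), `count` (2 B), so it starts at offset 1 + 2 + 2 = 5 and occupies 4 bytes.
Bytes at offsets 5..8: 2A 3F A6 46.
Big-endian: lowest address holds the most-significant byte.
The bytes are already most-significant first: 0x2A3FA646.
0x2A3FA646 = 708814406.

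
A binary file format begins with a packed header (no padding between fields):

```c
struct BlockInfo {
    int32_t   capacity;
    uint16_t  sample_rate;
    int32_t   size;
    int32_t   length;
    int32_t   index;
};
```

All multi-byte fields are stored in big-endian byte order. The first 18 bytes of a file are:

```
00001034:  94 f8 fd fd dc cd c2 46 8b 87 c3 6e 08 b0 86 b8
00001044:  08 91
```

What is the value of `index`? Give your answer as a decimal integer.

-2034759535

`index` follows `capacity` (4 B), `sample_rate` (2 B), `size` (4 B), `length` (4 B), so it starts at offset 4 + 2 + 4 + 4 = 14 and occupies 4 bytes.
Bytes at offsets 14..17: 86 B8 08 91.
Big-endian: lowest address holds the most-significant byte.
The bytes are already most-significant first: 0x86B80891.
Top bit is set, so as a signed 32-bit value this is 0x86B80891 − 2^32 = -2034759535.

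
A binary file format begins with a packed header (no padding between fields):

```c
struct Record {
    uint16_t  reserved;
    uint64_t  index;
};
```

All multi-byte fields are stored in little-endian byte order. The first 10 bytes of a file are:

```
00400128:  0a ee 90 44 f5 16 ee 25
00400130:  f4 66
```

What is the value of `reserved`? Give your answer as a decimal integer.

60938

`reserved` is the first field, at byte offset 0, occupying 2 bytes.
Bytes at offsets 0..1: 0A EE.
Little-endian stores the least-significant byte at the lowest address.
Reassemble most-significant byte first: EE 0A → 0xEE0A.
0xEE0A = 60938.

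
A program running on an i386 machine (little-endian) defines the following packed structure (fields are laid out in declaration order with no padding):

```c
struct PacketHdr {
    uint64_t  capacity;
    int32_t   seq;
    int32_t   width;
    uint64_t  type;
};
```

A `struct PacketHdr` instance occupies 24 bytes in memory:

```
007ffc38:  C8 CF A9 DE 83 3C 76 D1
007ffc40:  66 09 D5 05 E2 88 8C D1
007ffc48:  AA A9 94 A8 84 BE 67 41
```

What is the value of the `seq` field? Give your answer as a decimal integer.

97847654

`seq` follows `capacity` (8 bytes), so it starts at byte offset 8 and occupies 4 bytes.
Bytes at offsets 8..11: 66 09 D5 05.
Little-endian: lowest address holds the least-significant byte.
Reassemble most-significant byte first: 05 D5 09 66 → 0x05D50966.
0x05D50966 = 97847654.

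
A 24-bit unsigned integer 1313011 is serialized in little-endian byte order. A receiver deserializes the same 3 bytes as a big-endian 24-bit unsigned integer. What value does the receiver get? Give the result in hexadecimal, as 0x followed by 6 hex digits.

0xF30814

1313011 in 24-bit hexadecimal is 0x1408F3.
Stored little-endian, the bytes at ascending addresses are F3 08 14.
Read back as big-endian, the last byte is least significant, giving 0xF30814.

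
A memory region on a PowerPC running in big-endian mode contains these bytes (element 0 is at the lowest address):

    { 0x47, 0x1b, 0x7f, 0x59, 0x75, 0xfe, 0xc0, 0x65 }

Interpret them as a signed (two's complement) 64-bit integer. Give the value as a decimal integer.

5123829023272517733

In big-endian order the high byte comes first in memory.
The bytes are already most-significant first: 0x471B7F5975FEC065.
0x471B7F5975FEC065 = 5123829023272517733.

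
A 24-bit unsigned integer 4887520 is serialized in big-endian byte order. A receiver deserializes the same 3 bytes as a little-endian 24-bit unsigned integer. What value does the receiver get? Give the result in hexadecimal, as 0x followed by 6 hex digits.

4887520 in 24-bit hexadecimal is 0x4A93E0.
Stored big-endian, the bytes at ascending addresses are 4A 93 E0.
Read back as little-endian, the first byte is least significant, giving 0xE0934A.

0xE0934A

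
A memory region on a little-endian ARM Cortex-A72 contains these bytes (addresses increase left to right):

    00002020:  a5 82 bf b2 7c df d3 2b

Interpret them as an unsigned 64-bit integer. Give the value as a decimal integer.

3158113490384683685

In little-endian order the low byte comes first in memory.
Reassemble most-significant byte first: 2B D3 DF 7C B2 BF 82 A5 → 0x2BD3DF7CB2BF82A5.
0x2BD3DF7CB2BF82A5 = 3158113490384683685.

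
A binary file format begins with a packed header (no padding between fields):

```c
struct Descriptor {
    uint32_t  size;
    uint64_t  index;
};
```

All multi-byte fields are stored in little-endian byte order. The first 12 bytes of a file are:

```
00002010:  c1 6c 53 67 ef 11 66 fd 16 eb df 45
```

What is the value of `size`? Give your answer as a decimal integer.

1733520577

`size` is the first field, at byte offset 0, occupying 4 bytes.
Bytes at offsets 0..3: C1 6C 53 67.
Little-endian stores the least-significant byte at the lowest address.
Reassemble most-significant byte first: 67 53 6C C1 → 0x67536CC1.
0x67536CC1 = 1733520577.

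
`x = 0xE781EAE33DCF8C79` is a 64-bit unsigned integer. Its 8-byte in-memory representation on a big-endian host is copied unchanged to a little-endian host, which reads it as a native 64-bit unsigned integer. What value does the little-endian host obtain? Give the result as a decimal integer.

Stored big-endian, the bytes at ascending addresses are E7 81 EA E3 3D CF 8C 79.
Read back as little-endian, the first byte is least significant, giving 0x798CCF3DE3EA81E7.
0x798CCF3DE3EA81E7 = 8758603240052523495.

8758603240052523495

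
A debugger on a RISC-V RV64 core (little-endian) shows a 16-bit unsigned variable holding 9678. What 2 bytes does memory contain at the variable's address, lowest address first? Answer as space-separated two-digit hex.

9678 in hexadecimal, padded to 16 bits, is 0x25CE.
Split into bytes (most-significant first): 25 CE.
Little-endian: lowest address holds the least-significant byte.
So at ascending addresses the bytes are CE 25.

CE 25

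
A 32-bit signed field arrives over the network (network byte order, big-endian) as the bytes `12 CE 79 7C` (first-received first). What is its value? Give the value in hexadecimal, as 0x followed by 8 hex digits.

0x12CE797C

Big-endian: lowest address holds the most-significant byte.
The bytes are already most-significant first: 0x12CE797C.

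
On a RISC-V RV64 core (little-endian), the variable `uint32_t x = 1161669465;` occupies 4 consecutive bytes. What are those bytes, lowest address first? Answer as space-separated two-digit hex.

1161669465 in hexadecimal, padded to 32 bits, is 0x453DAB59.
Split into bytes (most-significant first): 45 3D AB 59.
In little-endian order the low byte comes first in memory.
So at ascending addresses the bytes are 59 AB 3D 45.

59 AB 3D 45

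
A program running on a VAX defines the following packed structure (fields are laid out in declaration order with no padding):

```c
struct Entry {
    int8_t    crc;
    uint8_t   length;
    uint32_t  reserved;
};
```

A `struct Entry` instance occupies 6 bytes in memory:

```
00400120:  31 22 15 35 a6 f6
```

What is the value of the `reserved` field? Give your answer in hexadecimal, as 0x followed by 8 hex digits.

0xF6A63515

`reserved` follows `crc` (1 B), `length` (1 B), so it starts at offset 1 + 1 = 2 and occupies 4 bytes.
Bytes at offsets 2..5: 15 35 A6 F6.
Little-endian: lowest address holds the least-significant byte.
Reassemble most-significant byte first: F6 A6 35 15 → 0xF6A63515.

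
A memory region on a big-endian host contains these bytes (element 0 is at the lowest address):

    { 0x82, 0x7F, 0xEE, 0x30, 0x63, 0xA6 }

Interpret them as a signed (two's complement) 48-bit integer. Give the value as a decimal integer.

-137989008104538

Big-endian stores the most-significant byte at the lowest address.
The bytes are already most-significant first: 0x827FEE3063A6.
Top bit is set, so as a signed 48-bit value this is 0x827FEE3063A6 − 2^48 = -137989008104538.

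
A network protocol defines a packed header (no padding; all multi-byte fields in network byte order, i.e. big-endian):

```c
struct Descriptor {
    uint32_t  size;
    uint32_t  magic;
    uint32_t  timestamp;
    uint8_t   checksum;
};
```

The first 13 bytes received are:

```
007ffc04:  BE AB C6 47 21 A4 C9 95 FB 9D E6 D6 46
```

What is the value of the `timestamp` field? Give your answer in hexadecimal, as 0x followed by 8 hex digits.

`timestamp` follows `size` (4 B), `magic` (4 B), so it starts at offset 4 + 4 = 8 and occupies 4 bytes.
Bytes at offsets 8..11: FB 9D E6 D6.
Big-endian: lowest address holds the most-significant byte.
The bytes are already most-significant first: 0xFB9DE6D6.

0xFB9DE6D6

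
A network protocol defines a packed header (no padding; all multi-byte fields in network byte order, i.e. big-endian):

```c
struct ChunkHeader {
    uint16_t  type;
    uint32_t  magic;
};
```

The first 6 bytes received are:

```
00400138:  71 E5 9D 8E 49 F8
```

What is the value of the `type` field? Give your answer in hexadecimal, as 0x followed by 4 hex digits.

`type` is the first field, at byte offset 0, occupying 2 bytes.
Bytes at offsets 0..1: 71 E5.
In big-endian order the high byte comes first in memory.
The bytes are already most-significant first: 0x71E5.

0x71E5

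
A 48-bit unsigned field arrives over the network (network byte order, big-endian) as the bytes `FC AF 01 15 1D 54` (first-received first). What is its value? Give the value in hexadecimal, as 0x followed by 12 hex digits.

0xFCAF01151D54

In big-endian order the high byte comes first in memory.
The bytes are already most-significant first: 0xFCAF01151D54.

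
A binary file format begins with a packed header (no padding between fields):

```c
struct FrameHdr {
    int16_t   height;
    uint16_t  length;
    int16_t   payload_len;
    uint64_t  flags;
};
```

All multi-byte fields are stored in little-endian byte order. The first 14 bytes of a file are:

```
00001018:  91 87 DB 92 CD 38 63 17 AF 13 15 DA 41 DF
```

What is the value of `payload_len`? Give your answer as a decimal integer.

`payload_len` follows `height` (2 B), `length` (2 B), so it starts at offset 2 + 2 = 4 and occupies 2 bytes.
Bytes at offsets 4..5: CD 38.
In little-endian order the low byte comes first in memory.
Reassemble most-significant byte first: 38 CD → 0x38CD.
0x38CD = 14541.

14541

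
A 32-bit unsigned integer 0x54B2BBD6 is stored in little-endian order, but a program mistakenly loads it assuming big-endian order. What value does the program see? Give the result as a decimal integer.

3602625108

Stored little-endian, the bytes at ascending addresses are D6 BB B2 54.
Read back as big-endian, the last byte is least significant, giving 0xD6BBB254.
0xD6BBB254 = 3602625108.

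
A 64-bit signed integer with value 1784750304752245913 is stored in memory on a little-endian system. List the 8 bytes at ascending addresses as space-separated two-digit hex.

1784750304752245913 in hexadecimal, padded to 64 bits, is 0x18C4B4F237871C99.
Split into bytes (most-significant first): 18 C4 B4 F2 37 87 1C 99.
Little-endian stores the least-significant byte at the lowest address.
So at ascending addresses the bytes are 99 1C 87 37 F2 B4 C4 18.

99 1C 87 37 F2 B4 C4 18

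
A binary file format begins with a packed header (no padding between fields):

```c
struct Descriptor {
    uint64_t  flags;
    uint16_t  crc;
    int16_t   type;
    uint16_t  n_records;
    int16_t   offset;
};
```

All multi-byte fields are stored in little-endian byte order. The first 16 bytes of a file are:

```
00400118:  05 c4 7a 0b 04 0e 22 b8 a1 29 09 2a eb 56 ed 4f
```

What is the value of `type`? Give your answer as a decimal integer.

10761

`type` follows `flags` (8 B), `crc` (2 B), so it starts at offset 8 + 2 = 10 and occupies 2 bytes.
Bytes at offsets 10..11: 09 2A.
Little-endian: lowest address holds the least-significant byte.
Reassemble most-significant byte first: 2A 09 → 0x2A09.
0x2A09 = 10761.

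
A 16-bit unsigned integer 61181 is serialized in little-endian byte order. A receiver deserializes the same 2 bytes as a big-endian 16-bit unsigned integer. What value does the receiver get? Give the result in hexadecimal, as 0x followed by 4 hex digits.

61181 in 16-bit hexadecimal is 0xEEFD.
Stored little-endian, the bytes at ascending addresses are FD EE.
Read back as big-endian, the last byte is least significant, giving 0xFDEE.

0xFDEE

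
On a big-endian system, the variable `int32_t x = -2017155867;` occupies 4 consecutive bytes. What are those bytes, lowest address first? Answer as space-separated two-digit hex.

Two's complement of -2017155867 in 32 bits: 2017155867 = 0x783B5B1B; invert → 0x87C4A4E4; add 1 → 0x87C4A4E5.
Split into bytes (most-significant first): 87 C4 A4 E5.
Big-endian stores the most-significant byte at the lowest address.
So the memory order matches the most-significant-first order: 87 C4 A4 E5.

87 C4 A4 E5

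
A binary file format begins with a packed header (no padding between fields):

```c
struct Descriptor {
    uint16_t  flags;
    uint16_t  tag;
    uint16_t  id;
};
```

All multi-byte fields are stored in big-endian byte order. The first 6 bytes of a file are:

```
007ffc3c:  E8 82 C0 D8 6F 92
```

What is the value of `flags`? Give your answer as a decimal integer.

59522

`flags` is the first field, at byte offset 0, occupying 2 bytes.
Bytes at offsets 0..1: E8 82.
Big-endian: lowest address holds the most-significant byte.
The bytes are already most-significant first: 0xE882.
0xE882 = 59522.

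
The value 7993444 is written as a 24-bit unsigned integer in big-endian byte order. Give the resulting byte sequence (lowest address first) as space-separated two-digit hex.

7993444 in hexadecimal, padded to 24 bits, is 0x79F864.
Split into bytes (most-significant first): 79 F8 64.
In big-endian order the high byte comes first in memory.
So the memory order matches the most-significant-first order: 79 F8 64.

79 F8 64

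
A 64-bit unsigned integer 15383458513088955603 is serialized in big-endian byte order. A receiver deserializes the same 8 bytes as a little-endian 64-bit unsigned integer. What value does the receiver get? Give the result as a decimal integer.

15223468807143456213

15383458513088955603 in 64-bit hexadecimal is 0xD57D060339A044D3.
Stored big-endian, the bytes at ascending addresses are D5 7D 06 03 39 A0 44 D3.
Read back as little-endian, the first byte is least significant, giving 0xD344A03903067DD5.
0xD344A03903067DD5 = 15223468807143456213.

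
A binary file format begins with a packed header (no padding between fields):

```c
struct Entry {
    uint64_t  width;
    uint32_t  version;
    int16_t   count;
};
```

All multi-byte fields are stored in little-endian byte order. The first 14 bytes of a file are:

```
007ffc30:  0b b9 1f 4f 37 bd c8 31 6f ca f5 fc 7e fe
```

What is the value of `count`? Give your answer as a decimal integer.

-386

`count` follows `width` (8 B), `version` (4 B), so it starts at offset 8 + 4 = 12 and occupies 2 bytes.
Bytes at offsets 12..13: 7E FE.
In little-endian order the low byte comes first in memory.
Reassemble most-significant byte first: FE 7E → 0xFE7E.
Top bit is set, so as a signed 16-bit value this is 0xFE7E − 2^16 = -386.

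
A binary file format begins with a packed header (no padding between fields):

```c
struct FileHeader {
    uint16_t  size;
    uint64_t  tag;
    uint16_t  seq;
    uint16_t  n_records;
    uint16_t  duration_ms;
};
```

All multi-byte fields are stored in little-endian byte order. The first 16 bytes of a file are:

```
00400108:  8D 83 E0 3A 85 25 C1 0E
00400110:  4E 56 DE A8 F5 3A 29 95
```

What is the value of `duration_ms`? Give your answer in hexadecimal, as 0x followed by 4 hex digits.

0x9529

`duration_ms` follows `size` (2 B), `tag` (8 B), `seq` (2 B), `n_records` (2 B), so it starts at offset 2 + 8 + 2 + 2 = 14 and occupies 2 bytes.
Bytes at offsets 14..15: 29 95.
In little-endian order the low byte comes first in memory.
Reassemble most-significant byte first: 95 29 → 0x9529.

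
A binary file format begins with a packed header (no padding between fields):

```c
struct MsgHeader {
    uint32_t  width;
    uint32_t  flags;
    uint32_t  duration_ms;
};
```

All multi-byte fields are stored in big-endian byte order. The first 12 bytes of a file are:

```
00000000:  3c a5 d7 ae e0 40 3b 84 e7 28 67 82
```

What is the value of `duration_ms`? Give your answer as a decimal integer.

3878184834

`duration_ms` follows `width` (4 B), `flags` (4 B), so it starts at offset 4 + 4 = 8 and occupies 4 bytes.
Bytes at offsets 8..11: E7 28 67 82.
Big-endian: lowest address holds the most-significant byte.
The bytes are already most-significant first: 0xE7286782.
0xE7286782 = 3878184834.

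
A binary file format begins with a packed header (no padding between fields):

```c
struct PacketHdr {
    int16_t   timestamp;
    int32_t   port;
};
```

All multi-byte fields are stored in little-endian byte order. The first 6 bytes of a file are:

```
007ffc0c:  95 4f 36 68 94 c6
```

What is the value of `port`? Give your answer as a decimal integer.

`port` follows `timestamp` (2 bytes), so it starts at byte offset 2 and occupies 4 bytes.
Bytes at offsets 2..5: 36 68 94 C6.
In little-endian order the low byte comes first in memory.
Reassemble most-significant byte first: C6 94 68 36 → 0xC6946836.
Top bit is set, so as a signed 32-bit value this is 0xC6946836 − 2^32 = -963352522.

-963352522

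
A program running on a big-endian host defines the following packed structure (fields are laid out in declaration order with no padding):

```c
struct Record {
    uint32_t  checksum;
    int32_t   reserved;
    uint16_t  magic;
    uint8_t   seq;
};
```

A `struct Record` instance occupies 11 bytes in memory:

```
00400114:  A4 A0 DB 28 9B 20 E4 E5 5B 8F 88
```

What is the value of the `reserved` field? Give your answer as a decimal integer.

-1692343067

`reserved` follows `checksum` (4 bytes), so it starts at byte offset 4 and occupies 4 bytes.
Bytes at offsets 4..7: 9B 20 E4 E5.
Big-endian: lowest address holds the most-significant byte.
The bytes are already most-significant first: 0x9B20E4E5.
Top bit is set, so as a signed 32-bit value this is 0x9B20E4E5 − 2^32 = -1692343067.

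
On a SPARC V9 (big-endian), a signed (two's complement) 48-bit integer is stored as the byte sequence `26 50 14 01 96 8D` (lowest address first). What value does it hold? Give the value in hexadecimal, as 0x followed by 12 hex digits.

Big-endian: lowest address holds the most-significant byte.
The bytes are already most-significant first: 0x26501401968D.

0x26501401968D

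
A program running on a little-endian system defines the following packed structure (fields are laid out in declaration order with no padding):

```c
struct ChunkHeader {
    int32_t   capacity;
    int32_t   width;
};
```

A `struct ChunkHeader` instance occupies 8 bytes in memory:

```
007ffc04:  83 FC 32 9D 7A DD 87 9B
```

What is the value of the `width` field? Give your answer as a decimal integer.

`width` follows `capacity` (4 bytes), so it starts at byte offset 4 and occupies 4 bytes.
Bytes at offsets 4..7: 7A DD 87 9B.
Little-endian stores the least-significant byte at the lowest address.
Reassemble most-significant byte first: 9B 87 DD 7A → 0x9B87DD7A.
Top bit is set, so as a signed 32-bit value this is 0x9B87DD7A − 2^32 = -1685594758.

-1685594758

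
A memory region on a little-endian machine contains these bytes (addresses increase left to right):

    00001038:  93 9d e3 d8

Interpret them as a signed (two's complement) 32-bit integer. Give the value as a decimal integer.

Little-endian stores the least-significant byte at the lowest address.
Reassemble most-significant byte first: D8 E3 9D 93 → 0xD8E39D93.
Top bit is set, so as a signed 32-bit value this is 0xD8E39D93 − 2^32 = -656171629.

-656171629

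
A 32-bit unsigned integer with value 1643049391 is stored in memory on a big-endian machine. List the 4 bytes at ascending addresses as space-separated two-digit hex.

1643049391 in hexadecimal, padded to 32 bits, is 0x61EEF1AF.
Split into bytes (most-significant first): 61 EE F1 AF.
Big-endian: lowest address holds the most-significant byte.
So the memory order matches the most-significant-first order: 61 EE F1 AF.

61 EE F1 AF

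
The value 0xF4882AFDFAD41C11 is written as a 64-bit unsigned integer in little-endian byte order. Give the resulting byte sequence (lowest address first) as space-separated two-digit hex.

Split into bytes (most-significant first): F4 88 2A FD FA D4 1C 11.
Little-endian stores the least-significant byte at the lowest address.
So at ascending addresses the bytes are 11 1C D4 FA FD 2A 88 F4.

11 1C D4 FA FD 2A 88 F4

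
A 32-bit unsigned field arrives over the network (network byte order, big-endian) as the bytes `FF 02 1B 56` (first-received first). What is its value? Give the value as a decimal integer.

Big-endian stores the most-significant byte at the lowest address.
The bytes are already most-significant first: 0xFF021B56.
0xFF021B56 = 4278328150.

4278328150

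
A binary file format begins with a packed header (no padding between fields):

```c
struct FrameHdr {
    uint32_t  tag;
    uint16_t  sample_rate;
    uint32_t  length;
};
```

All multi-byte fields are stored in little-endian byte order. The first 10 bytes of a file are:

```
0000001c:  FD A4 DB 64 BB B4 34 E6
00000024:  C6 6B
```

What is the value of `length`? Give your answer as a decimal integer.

`length` follows `tag` (4 B), `sample_rate` (2 B), so it starts at offset 4 + 2 = 6 and occupies 4 bytes.
Bytes at offsets 6..9: 34 E6 C6 6B.
Little-endian: lowest address holds the least-significant byte.
Reassemble most-significant byte first: 6B C6 E6 34 → 0x6BC6E634.
0x6BC6E634 = 1808197172.

1808197172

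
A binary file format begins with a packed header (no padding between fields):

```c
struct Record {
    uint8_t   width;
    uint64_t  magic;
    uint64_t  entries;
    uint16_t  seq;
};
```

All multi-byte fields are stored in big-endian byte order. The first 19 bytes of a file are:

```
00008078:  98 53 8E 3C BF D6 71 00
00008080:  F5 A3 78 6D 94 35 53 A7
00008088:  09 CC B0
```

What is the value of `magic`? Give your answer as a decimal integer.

`magic` follows `width` (1 byte), so it starts at byte offset 1 and occupies 8 bytes.
Bytes at offsets 1..8: 53 8E 3C BF D6 71 00 F5.
Big-endian stores the most-significant byte at the lowest address.
The bytes are already most-significant first: 0x538E3CBFD67100F5.
0x538E3CBFD67100F5 = 6020816546475081973.

6020816546475081973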